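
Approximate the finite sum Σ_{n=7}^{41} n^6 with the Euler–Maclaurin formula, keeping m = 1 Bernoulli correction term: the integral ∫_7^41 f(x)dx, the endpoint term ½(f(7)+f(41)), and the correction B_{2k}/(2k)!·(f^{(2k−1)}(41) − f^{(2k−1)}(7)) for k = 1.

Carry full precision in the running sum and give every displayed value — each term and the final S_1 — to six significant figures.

S_1 ≈ 3.02550e+10

The integral term ∫_7^41 x^6 dx = 2.78219e+10.
½[f(7) + f(41)] = ½[117649 + 4.75010e+09] = 2.37511e+09.
Running total after boundary: 3.01970e+10.
Order-1 term: 1/12 · (6.95137e+08 − 100842) = 5.79197e+07.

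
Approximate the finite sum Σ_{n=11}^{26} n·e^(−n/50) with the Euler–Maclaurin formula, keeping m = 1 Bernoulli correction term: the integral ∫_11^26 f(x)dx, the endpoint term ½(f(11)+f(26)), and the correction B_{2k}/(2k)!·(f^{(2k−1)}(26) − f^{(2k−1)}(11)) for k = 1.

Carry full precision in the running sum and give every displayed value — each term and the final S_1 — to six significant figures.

The integral term ∫_11^26 x·e^(−x/50) dx = 188.504.
Endpoint term: (f(11) + f(26))/2 = (8.82771 + 15.4575)/2 = 12.1426.
Running total after boundary: 200.647.
Correction k=1: B_{2}/2! · (f^{(1)}(26) − f^{(1)}(11)) = 1/12 · (0.285370 − 0.625965) = -0.0283829.

S_1 ≈ 200.618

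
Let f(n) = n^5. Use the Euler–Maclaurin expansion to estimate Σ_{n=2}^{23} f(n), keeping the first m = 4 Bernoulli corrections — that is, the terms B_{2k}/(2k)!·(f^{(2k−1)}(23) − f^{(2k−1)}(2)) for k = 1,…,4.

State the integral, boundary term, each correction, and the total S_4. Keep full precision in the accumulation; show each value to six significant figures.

S_4 ≈ 2.80074e+07

The integral term ∫_2^23 x^5 dx = 2.46726e+07.
Endpoint term: (f(2) + f(23))/2 = (32.0000 + 6.43634e+06)/2 = 3.21819e+06.
So far: 2.78908e+07.
Correction k=1: B_{2}/2! · (f^{(1)}(23) − f^{(1)}(2)) = 1/12 · (1.39920e+06 − 80.0000) = 116594.
After k=1: 2.80074e+07.
Correction k=2: B_{4}/4! · (f^{(3)}(23) − f^{(3)}(2)) = −1/720 · (31740.0 − 240.000) = -43.7500.
After k=2: 2.80074e+07.
Correction k=3: B_{6}/6! · (f^{(5)}(23) − f^{(5)}(2)) = 1/30240 · (120.000 − 120.000) = 0.00000.
After k=3: 2.80074e+07.
Correction k=4: B_{8}/8! · (f^{(7)}(23) − f^{(7)}(2)) = −1/1209600 · (0.00000 − 0.00000) = 0.00000.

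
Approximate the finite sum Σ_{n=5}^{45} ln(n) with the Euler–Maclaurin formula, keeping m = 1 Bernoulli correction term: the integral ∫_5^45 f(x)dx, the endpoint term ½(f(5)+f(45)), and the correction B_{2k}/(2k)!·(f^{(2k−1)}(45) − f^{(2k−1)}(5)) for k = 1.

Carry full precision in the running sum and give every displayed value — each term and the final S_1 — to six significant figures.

The integral term ∫_5^45 ln(x) dx = 123.253.
½[f(5) + f(45)] = ½[1.60944 + 3.80666] = 2.70805.
So far: 125.961.
Correction k=1: B_{2}/2! · (f^{(1)}(45) − f^{(1)}(5)) = 1/12 · (0.0222222 − 0.200000) = -0.0148148.

S_1 ≈ 125.946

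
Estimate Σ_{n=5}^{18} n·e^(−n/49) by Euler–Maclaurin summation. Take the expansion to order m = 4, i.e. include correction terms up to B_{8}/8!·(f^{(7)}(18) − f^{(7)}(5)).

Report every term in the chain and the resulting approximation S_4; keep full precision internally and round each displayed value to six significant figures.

S_4 ≈ 124.073

∫_5^18 x·e^(−x/49) dx evaluates to 115.614.
½[f(5) + f(18)] = ½[4.51496 + 12.4662] = 8.49061.
So far: 124.104.
Order-1 term: 1/12 · (0.438156 − 0.810851) = -0.0310579.
Partial sum through k=1: 124.073.
Order-2 term: −1/720 · (0.000759390 − 0.00108989) = 4.59034e-07.
Partial sum through k=2: 124.073.
Order-3 term: 1/30240 · (5.56556e-07 − 7.67211e-07) = -6.96613e-12.
Partial sum through k=3: 124.073.
Order-4 term: −1/1209600 · (3.31875e-10 − 4.50016e-10) = 9.76701e-17.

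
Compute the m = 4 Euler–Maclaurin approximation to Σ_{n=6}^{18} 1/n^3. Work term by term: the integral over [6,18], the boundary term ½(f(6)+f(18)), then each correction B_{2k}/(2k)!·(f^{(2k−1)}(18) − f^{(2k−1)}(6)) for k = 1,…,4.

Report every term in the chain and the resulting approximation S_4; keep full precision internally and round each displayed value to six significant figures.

S_4 ≈ 0.0149350

∫_6^18 1/x^3 dx evaluates to 0.0123457.
½[f(6) + f(18)] = ½[0.00462963 + 0.000171468] = 0.00240055.
So far: 0.0147462.
k=1: B_{2}/(2)! × [f^{(1)}(18) − f^{(1)}(6)] = 1/12 × (-2.85780e-05 − (-0.00231481)) = 0.000190520.
Running total after k=1: 0.0149367.
k=2: B_{4}/(4)! × [f^{(3)}(18) − f^{(3)}(6)] = −1/720 × (-1.76407e-06 − (-0.00128601)) = -1.78367e-06.
Running total after k=2: 0.0149350.
k=3: B_{6}/(6)! × [f^{(5)}(18) − f^{(5)}(6)] = 1/30240 × (-2.28676e-07 − (-0.00150034)) = 4.96070e-08.
Running total after k=3: 0.0149350.
k=4: B_{8}/(8)! × [f^{(7)}(18) − f^{(7)}(6)] = −1/1209600 × (-5.08169e-08 − (-0.00300069)) = -2.48068e-09.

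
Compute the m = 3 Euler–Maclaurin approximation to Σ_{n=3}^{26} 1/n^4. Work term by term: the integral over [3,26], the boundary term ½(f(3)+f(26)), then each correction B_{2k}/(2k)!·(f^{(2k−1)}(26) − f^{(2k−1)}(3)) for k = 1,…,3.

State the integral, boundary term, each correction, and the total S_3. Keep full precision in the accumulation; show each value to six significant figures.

S_3 ≈ 0.0198074

Integral: ∫_3^26 1/x^4 dx = 0.0123267.
Boundary: ½(f(3) + f(26)) = ½(0.0123457 + 2.18830e-06) = 0.00617393.
Running total after boundary: 0.0185006.
Order-1 term: 1/12 · (-3.36661e-07 − (-0.0164609)) = 0.00137171.
Partial sum through k=1: 0.0198724.
Order-2 term: −1/720 · (-1.49406e-08 − (-0.0548697)) = -7.62079e-05.
Partial sum through k=2: 0.0197962.
Order-3 term: 1/30240 · (-1.23768e-09 − (-0.341411)) = 1.12901e-05.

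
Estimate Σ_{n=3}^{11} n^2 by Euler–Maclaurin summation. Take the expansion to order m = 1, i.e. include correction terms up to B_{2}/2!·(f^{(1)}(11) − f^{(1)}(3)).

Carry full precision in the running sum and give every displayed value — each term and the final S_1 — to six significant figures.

S_1 ≈ 501.000

The integral term ∫_3^11 x^2 dx = 434.667.
½[f(3) + f(11)] = ½[9.00000 + 121.000] = 65.0000.
So far: 499.667.
Order-1 term: 1/12 · (22.0000 − 6.00000) = 1.33333.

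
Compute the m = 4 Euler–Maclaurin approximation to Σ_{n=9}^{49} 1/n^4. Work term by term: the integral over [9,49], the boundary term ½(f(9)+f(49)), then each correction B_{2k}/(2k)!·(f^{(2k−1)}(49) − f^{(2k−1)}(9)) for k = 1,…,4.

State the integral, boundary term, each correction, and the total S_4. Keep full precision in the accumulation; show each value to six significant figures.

S_4 ≈ 0.000536318

∫_9^49 1/x^4 dx evaluates to 0.000454414.
½[f(9) + f(49)] = ½[0.000152416 + 1.73467e-07] = 7.62946e-05.
Integral + boundary = 0.000530709.
k=1: B_{2}/(2)! × [f^{(1)}(49) − f^{(1)}(9)] = 1/12 × (-1.41605e-08 − (-6.77404e-05)) = 5.64385e-06.
Running total after k=1: 0.000536353.
k=2: B_{4}/(4)! × [f^{(3)}(49) − f^{(3)}(9)] = −1/720 × (-1.76933e-10 − (-2.50890e-05)) = -3.48456e-08.
Running total after k=2: 0.000536318.
k=3: B_{6}/(6)! × [f^{(5)}(49) − f^{(5)}(9)] = 1/30240 × (-4.12672e-12 − (-1.73455e-05)) = 5.73594e-10.
Running total after k=3: 0.000536318.
k=4: B_{8}/(8)! × [f^{(7)}(49) − f^{(7)}(9)] = −1/1209600 × (-1.54687e-13 − (-1.92728e-05)) = -1.59332e-11.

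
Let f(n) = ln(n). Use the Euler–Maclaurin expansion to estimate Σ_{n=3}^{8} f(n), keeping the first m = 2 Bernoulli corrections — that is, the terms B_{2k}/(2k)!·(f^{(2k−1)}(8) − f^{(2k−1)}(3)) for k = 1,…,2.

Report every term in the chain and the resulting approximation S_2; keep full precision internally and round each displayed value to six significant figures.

∫_3^8 ln(x) dx evaluates to 8.33970.
½[f(3) + f(8)] = ½[1.09861 + 2.07944] = 1.58903.
Running total after boundary: 9.92872.
Order-1 term: 1/12 · (0.125000 − 0.333333) = -0.0173611.
Partial sum through k=1: 9.91136.
Order-2 term: −1/720 · (0.00390625 − 0.0740741) = 9.74553e-05.

S_2 ≈ 9.91146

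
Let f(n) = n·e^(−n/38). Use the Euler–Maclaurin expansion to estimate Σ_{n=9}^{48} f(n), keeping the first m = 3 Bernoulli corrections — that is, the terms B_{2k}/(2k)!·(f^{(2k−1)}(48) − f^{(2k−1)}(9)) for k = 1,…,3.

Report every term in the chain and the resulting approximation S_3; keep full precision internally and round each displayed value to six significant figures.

Integral: ∫_9^48 x·e^(−x/38) dx = 485.302.
½[f(9) + f(48)] = ½[7.10204 + 13.5725] = 10.3373.
So far: 495.640.
Correction k=1: B_{2}/2! · (f^{(1)}(48) − f^{(1)}(9)) = 1/12 · (-0.0744104 − 0.602220) = -0.0563859.
Running total after k=1: 495.583.
Correction k=2: B_{4}/4! · (f^{(3)}(48) − f^{(3)}(9)) = −1/720 · (0.000340103 − 0.00151001) = 1.62487e-06.
Running total after k=2: 495.583.
Correction k=3: B_{6}/6! · (f^{(5)}(48) − f^{(5)}(9)) = 1/30240 · (5.06743e-07 − 1.80261e-06) = -4.28527e-11.

S_3 ≈ 495.583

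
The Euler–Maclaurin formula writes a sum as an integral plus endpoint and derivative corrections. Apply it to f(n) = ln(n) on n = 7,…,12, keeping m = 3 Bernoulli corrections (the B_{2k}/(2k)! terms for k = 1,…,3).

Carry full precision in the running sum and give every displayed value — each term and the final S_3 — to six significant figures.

S_3 ≈ 13.4080

∫_7^12 ln(x) dx evaluates to 11.1975.
½[f(7) + f(12)] = ½[1.94591 + 2.48491] = 2.21541.
So far: 13.4129.
Order-1 term: 1/12 · (0.0833333 − 0.142857) = -0.00496032.
After k=1: 13.4080.
Order-2 term: −1/720 · (0.00115741 − 0.00583090) = 6.49097e-06.
After k=2: 13.4080.
Order-3 term: 1/30240 · (9.64506e-05 − 0.00142798) = -4.40319e-08.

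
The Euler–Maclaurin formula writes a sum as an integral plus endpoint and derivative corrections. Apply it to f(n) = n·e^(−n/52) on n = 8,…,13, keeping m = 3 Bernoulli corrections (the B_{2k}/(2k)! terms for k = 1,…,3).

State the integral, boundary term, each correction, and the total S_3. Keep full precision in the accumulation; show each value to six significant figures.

∫_8^13 x·e^(−x/52) dx evaluates to 42.7536.
½[f(8) + f(13)] = ½[6.85923 + 10.1244] = 8.49182.
Integral + boundary = 51.2454.
Correction k=1: B_{2}/2! · (f^{(1)}(13) − f^{(1)}(8)) = 1/12 · (0.584101 − 0.725496) = -0.0117829.
Partial sum through k=1: 51.2336.
Correction k=2: B_{4}/4! · (f^{(3)}(13) − f^{(3)}(8)) = −1/720 · (0.000792050 − 0.000902479) = 1.53374e-07.
Partial sum through k=2: 51.2336.
Correction k=3: B_{6}/6! · (f^{(5)}(13) − f^{(5)}(8)) = 1/30240 · (5.05949e-07 − 5.68289e-07) = -2.06151e-12.

S_3 ≈ 51.2336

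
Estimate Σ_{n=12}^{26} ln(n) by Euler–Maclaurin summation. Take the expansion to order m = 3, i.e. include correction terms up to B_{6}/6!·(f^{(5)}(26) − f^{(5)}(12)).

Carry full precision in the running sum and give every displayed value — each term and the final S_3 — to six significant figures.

S_3 ≈ 43.7594

Integral: ∫_12^26 ln(x) dx = 40.8916.
Boundary: ½(f(12) + f(26)) = ½(2.48491 + 3.25810) = 2.87150.
So far: 43.7631.
Order-1 term: 1/12 · (0.0384615 − 0.0833333) = -0.00373932.
After k=1: 43.7594.
Order-2 term: −1/720 · (0.000113792 − 0.00115741) = 1.44947e-06.
After k=2: 43.7594.
Order-3 term: 1/30240 · (2.01997e-06 − 9.64506e-05) = -3.12271e-09.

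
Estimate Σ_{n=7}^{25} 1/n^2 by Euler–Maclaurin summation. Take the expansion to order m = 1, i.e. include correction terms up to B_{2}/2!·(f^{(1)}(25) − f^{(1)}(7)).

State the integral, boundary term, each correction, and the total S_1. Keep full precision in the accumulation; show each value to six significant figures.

The integral term ∫_7^25 1/x^2 dx = 0.102857.
Boundary: ½(f(7) + f(25)) = ½(0.0204082 + 0.00160000) = 0.0110041.
So far: 0.113861.
Correction k=1: B_{2}/2! · (f^{(1)}(25) − f^{(1)}(7)) = 1/12 · (-0.000128000 − (-0.00583090)) = 0.000475242.

S_1 ≈ 0.114336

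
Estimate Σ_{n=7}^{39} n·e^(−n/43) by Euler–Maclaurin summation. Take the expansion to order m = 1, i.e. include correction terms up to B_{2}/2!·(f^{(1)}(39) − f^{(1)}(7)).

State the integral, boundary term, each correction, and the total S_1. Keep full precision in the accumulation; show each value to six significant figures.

S_1 ≈ 414.197

∫_7^39 x·e^(−x/43) dx evaluates to 403.406.
Endpoint term: (f(7) + f(39))/2 = (5.94838 + 15.7460)/2 = 10.8472.
Integral + boundary = 414.253.
k=1: B_{2}/(2)! × [f^{(1)}(39) − f^{(1)}(7)] = 1/12 × (0.0375575 − 0.711435) = -0.0561564.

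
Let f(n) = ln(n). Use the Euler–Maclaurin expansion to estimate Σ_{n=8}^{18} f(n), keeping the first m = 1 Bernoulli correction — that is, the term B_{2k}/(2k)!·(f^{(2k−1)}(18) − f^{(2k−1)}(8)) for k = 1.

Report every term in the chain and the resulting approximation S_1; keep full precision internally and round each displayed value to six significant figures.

S_1 ≈ 27.8703

∫_8^18 ln(x) dx evaluates to 25.3912.
½[f(8) + f(18)] = ½[2.07944 + 2.89037] = 2.48491.
Running total after boundary: 27.8761.
Correction k=1: B_{2}/2! · (f^{(1)}(18) − f^{(1)}(8)) = 1/12 · (0.0555556 − 0.125000) = -0.00578704.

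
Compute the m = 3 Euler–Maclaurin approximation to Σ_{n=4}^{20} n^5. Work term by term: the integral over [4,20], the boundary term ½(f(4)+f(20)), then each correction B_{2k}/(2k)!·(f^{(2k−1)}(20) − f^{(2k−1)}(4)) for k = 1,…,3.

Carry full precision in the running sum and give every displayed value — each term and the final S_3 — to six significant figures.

S_3 ≈ 1.23330e+07

∫_4^20 x^5 dx evaluates to 1.06660e+07.
½[f(4) + f(20)] = ½[1024.00 + 3.20000e+06] = 1.60051e+06.
Integral + boundary = 1.22665e+07.
k=1: B_{2}/(2)! × [f^{(1)}(20) − f^{(1)}(4)] = 1/12 × (800000 − 1280.00) = 66560.0.
Running total after k=1: 1.23331e+07.
k=2: B_{4}/(4)! × [f^{(3)}(20) − f^{(3)}(4)] = −1/720 × (24000.0 − 960.000) = -32.0000.
Running total after k=2: 1.23330e+07.
k=3: B_{6}/(6)! × [f^{(5)}(20) − f^{(5)}(4)] = 1/30240 × (120.000 − 120.000) = 0.00000.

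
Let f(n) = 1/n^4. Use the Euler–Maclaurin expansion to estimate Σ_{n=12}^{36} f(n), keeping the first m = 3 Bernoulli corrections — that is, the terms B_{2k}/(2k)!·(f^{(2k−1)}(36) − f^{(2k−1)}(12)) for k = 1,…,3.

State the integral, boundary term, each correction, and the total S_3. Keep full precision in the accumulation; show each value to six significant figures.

S_3 ≈ 0.000211497

The integral term ∫_12^36 1/x^4 dx = 0.000185757.
Boundary: ½(f(12) + f(36)) = ½(4.82253e-05 + 5.95374e-07) = 2.44103e-05.
So far: 0.000210167.
Correction k=1: B_{2}/2! · (f^{(1)}(36) − f^{(1)}(12)) = 1/12 · (-6.61527e-08 − (-1.60751e-05)) = 1.33408e-06.
After k=1: 0.000211501.
Correction k=2: B_{4}/4! · (f^{(3)}(36) − f^{(3)}(12)) = −1/720 · (-1.53131e-09 − (-3.34898e-06)) = -4.64923e-09.
After k=2: 0.000211497.
Correction k=3: B_{6}/6! · (f^{(5)}(36) − f^{(5)}(12)) = 1/30240 · (-6.61678e-11 − (-1.30238e-06)) = 4.30660e-11.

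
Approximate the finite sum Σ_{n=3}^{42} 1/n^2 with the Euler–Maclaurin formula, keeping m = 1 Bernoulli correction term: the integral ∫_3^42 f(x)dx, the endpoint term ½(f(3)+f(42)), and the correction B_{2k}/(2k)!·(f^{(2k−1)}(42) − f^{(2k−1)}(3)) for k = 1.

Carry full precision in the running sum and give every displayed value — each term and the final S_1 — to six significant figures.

S_1 ≈ 0.371533

The integral term ∫_3^42 1/x^2 dx = 0.309524.
½[f(3) + f(42)] = ½[0.111111 + 0.000566893] = 0.0558390.
So far: 0.365363.
Order-1 term: 1/12 · (-2.69949e-05 − (-0.0740741)) = 0.00617059.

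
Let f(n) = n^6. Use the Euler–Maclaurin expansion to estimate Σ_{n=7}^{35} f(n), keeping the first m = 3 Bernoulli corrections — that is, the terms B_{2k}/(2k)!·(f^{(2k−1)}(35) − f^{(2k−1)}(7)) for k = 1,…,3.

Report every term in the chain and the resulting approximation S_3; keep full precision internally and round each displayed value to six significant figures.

S_3 ≈ 1.01366e+10

∫_7^35 x^6 dx evaluates to 9.19121e+09.
½[f(7) + f(35)] = ½[117649 + 1.83827e+09] = 9.19192e+08.
Running total after boundary: 1.01104e+10.
Order-1 term: 1/12 · (3.15131e+08 − 100842) = 2.62525e+07.
After k=1: 1.01367e+10.
Order-2 term: −1/720 · (5.14500e+06 − 41160.0) = -7088.67.
After k=2: 1.01366e+10.
Order-3 term: 1/30240 · (25200.0 − 5040.00) = 0.666667.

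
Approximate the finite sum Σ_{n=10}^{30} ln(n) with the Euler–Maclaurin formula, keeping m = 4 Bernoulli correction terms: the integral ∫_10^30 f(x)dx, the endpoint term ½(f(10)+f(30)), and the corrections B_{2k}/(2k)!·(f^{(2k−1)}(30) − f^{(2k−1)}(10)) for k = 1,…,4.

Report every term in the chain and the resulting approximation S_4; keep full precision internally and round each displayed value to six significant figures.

Integral: ∫_10^30 ln(x) dx = 59.0101.
Endpoint term: (f(10) + f(30))/2 = (2.30259 + 3.40120)/2 = 2.85189.
Running total after boundary: 61.8620.
k=1: B_{2}/(2)! × [f^{(1)}(30) − f^{(1)}(10)] = 1/12 × (0.0333333 − 0.100000) = -0.00555556.
After k=1: 61.8564.
k=2: B_{4}/(4)! × [f^{(3)}(30) − f^{(3)}(10)] = −1/720 × (7.40741e-05 − 0.00200000) = 2.67490e-06.
After k=2: 61.8564.
k=3: B_{6}/(6)! × [f^{(5)}(30) − f^{(5)}(10)] = 1/30240 × (9.87654e-07 − 0.000240000) = -7.90385e-09.
After k=3: 61.8564.
k=4: B_{8}/(8)! × [f^{(7)}(30) − f^{(7)}(10)] = −1/1209600 × (3.29218e-08 − 7.20000e-05) = 5.94966e-11.

S_4 ≈ 61.8564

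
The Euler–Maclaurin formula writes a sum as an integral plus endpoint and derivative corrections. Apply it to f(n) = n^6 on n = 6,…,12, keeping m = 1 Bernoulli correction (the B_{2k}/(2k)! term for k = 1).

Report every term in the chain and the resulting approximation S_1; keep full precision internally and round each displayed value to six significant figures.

∫_6^12 x^6 dx evaluates to 5.07884e+06.
Boundary: ½(f(6) + f(12)) = ½(46656.0 + 2.98598e+06) = 1.51632e+06.
So far: 6.59516e+06.
Correction k=1: B_{2}/2! · (f^{(1)}(12) − f^{(1)}(6)) = 1/12 · (1.49299e+06 − 46656.0) = 120528.

S_1 ≈ 6.71569e+06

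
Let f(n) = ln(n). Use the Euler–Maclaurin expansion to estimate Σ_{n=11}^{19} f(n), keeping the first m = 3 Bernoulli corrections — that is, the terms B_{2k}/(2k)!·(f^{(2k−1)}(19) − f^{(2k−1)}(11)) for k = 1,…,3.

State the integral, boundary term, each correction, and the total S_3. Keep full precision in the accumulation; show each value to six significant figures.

S_3 ≈ 24.2355

∫_11^19 ln(x) dx evaluates to 21.5675.
½[f(11) + f(19)] = ½[2.39790 + 2.94444] = 2.67117.
Running total after boundary: 24.2387.
Correction k=1: B_{2}/2! · (f^{(1)}(19) − f^{(1)}(11)) = 1/12 · (0.0526316 − 0.0909091) = -0.00318979.
Partial sum through k=1: 24.2355.
Correction k=2: B_{4}/4! · (f^{(3)}(19) − f^{(3)}(11)) = −1/720 · (0.000291588 − 0.00150263) = 1.68200e-06.
Partial sum through k=2: 24.2355.
Correction k=3: B_{6}/6! · (f^{(5)}(19) − f^{(5)}(11)) = 1/30240 · (9.69267e-06 − 0.000149021) = -4.60742e-09.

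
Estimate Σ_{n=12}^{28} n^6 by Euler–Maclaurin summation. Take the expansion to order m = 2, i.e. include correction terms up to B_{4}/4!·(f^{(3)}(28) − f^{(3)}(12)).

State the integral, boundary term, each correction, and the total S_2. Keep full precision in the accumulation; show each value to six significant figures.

The integral term ∫_12^28 x^6 dx = 1.92244e+09.
Endpoint term: (f(12) + f(28))/2 = (2.98598e+06 + 4.81890e+08)/2 = 2.42438e+08.
Integral + boundary = 2.16488e+09.
Correction k=1: B_{2}/2! · (f^{(1)}(28) − f^{(1)}(12)) = 1/12 · (1.03262e+08 − 1.49299e+06) = 8.48077e+06.
After k=1: 2.17336e+09.
Correction k=2: B_{4}/4! · (f^{(3)}(28) − f^{(3)}(12)) = −1/720 · (2.63424e+06 − 207360) = -3370.67.

S_2 ≈ 2.17336e+09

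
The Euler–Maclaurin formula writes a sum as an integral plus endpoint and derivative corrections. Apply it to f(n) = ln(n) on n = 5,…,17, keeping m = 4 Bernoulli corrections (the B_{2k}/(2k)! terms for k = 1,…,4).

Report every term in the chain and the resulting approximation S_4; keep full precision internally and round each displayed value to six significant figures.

Integral: ∫_5^17 ln(x) dx = 28.1174.
Endpoint term: (f(5) + f(17))/2 = (1.60944 + 2.83321)/2 = 2.22133.
Running total after boundary: 30.3388.
Order-1 term: 1/12 · (0.0588235 − 0.200000) = -0.0117647.
Running total after k=1: 30.3270.
Order-2 term: −1/720 · (0.000407083 − 0.0160000) = 2.16568e-05.
Running total after k=2: 30.3270.
Order-3 term: 1/30240 · (1.69031e-05 − 0.00768000) = -2.53409e-07.
Running total after k=3: 30.3270.
Order-4 term: −1/1209600 · (1.75465e-06 − 0.00921600) = 7.61760e-09.

S_4 ≈ 30.3270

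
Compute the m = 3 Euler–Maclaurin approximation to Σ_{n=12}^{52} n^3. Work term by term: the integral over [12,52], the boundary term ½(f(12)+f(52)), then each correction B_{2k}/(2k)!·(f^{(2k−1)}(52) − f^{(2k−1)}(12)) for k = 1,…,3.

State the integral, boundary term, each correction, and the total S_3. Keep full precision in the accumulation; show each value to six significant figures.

S_3 ≈ 1.89453e+06

The integral term ∫_12^52 x^3 dx = 1.82272e+06.
½[f(12) + f(52)] = ½[1728.00 + 140608] = 71168.0.
So far: 1.89389e+06.
Correction k=1: B_{2}/2! · (f^{(1)}(52) − f^{(1)}(12)) = 1/12 · (8112.00 − 432.000) = 640.000.
After k=1: 1.89453e+06.
Correction k=2: B_{4}/4! · (f^{(3)}(52) − f^{(3)}(12)) = −1/720 · (6.00000 − 6.00000) = 0.00000.
After k=2: 1.89453e+06.
Correction k=3: B_{6}/6! · (f^{(5)}(52) − f^{(5)}(12)) = 1/30240 · (0.00000 − 0.00000) = 0.00000.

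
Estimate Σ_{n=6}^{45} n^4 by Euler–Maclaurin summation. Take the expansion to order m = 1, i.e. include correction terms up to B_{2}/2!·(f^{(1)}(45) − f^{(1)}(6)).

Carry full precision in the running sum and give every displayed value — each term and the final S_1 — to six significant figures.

S_1 ≈ 3.89853e+07

The integral term ∫_6^45 x^4 dx = 3.69041e+07.
Boundary: ½(f(6) + f(45)) = ½(1296.00 + 4.10062e+06) = 2.05096e+06.
So far: 3.89550e+07.
k=1: B_{2}/(2)! × [f^{(1)}(45) − f^{(1)}(6)] = 1/12 × (364500 − 864.000) = 30303.0.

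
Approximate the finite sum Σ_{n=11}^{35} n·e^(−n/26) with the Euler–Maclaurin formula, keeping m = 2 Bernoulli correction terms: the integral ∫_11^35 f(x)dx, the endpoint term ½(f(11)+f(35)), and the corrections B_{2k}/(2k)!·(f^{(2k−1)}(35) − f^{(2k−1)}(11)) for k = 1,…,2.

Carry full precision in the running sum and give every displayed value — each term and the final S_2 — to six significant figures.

Integral: ∫_11^35 x·e^(−x/26) dx = 217.398.
Endpoint term: (f(11) + f(35))/2 = (7.20531 + 9.10837)/2 = 8.15684.
So far: 225.555.
Correction k=1: B_{2}/2! · (f^{(1)}(35) − f^{(1)}(11)) = 1/12 · (-0.0900828 − 0.377901) = -0.0389986.
After k=1: 225.516.
Correction k=2: B_{4}/4! · (f^{(3)}(35) − f^{(3)}(11)) = −1/720 · (0.000636680 − 0.00249698) = 2.58375e-06.

S_2 ≈ 225.516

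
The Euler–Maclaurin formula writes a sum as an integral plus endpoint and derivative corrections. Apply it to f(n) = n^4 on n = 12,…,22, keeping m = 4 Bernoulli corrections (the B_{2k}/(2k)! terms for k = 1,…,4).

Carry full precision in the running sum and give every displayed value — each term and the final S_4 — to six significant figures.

S_4 ≈ 1.11143e+06

Integral: ∫_12^22 x^4 dx = 980960.
Boundary: ½(f(12) + f(22)) = ½(20736.0 + 234256) = 127496.
So far: 1.10846e+06.
Correction k=1: B_{2}/2! · (f^{(1)}(22) − f^{(1)}(12)) = 1/12 · (42592.0 − 6912.00) = 2973.33.
Running total after k=1: 1.11143e+06.
Correction k=2: B_{4}/4! · (f^{(3)}(22) − f^{(3)}(12)) = −1/720 · (528.000 − 288.000) = -0.333333.
Running total after k=2: 1.11143e+06.
Correction k=3: B_{6}/6! · (f^{(5)}(22) − f^{(5)}(12)) = 1/30240 · (0.00000 − 0.00000) = 0.00000.
Running total after k=3: 1.11143e+06.
Correction k=4: B_{8}/8! · (f^{(7)}(22) − f^{(7)}(12)) = −1/1209600 · (0.00000 − 0.00000) = 0.00000.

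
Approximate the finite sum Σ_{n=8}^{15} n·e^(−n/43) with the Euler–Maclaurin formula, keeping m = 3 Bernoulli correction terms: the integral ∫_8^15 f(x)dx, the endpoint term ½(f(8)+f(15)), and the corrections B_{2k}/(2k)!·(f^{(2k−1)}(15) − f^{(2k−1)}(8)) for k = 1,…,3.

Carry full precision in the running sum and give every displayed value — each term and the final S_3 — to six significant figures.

S_3 ≈ 69.7626

∫_8^15 x·e^(−x/43) dx evaluates to 61.1684.
½[f(8) + f(15)] = ½[6.64188 + 10.5826] = 8.61225.
So far: 69.7807.
Correction k=1: B_{2}/2! · (f^{(1)}(15) − f^{(1)}(8)) = 1/12 · (0.459401 − 0.675773) = -0.0180310.
After k=1: 69.7626.
Correction k=2: B_{4}/4! · (f^{(3)}(15) − f^{(3)}(8)) = −1/720 · (0.00101158 − 0.00126352) = 3.49908e-07.
After k=2: 69.7626.
Correction k=3: B_{6}/6! · (f^{(5)}(15) − f^{(5)}(8)) = 1/30240 · (9.59820e-07 − 1.16904e-06) = -6.91864e-12.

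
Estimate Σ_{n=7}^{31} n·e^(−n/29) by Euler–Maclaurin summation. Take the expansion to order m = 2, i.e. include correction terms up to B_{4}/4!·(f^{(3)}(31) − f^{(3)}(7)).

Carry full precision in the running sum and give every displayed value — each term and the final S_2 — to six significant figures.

The integral term ∫_7^31 x·e^(−x/29) dx = 222.655.
½[f(7) + f(31)] = ½[5.49881 + 10.6443] = 8.07154.
So far: 230.727.
k=1: B_{2}/(2)! × [f^{(1)}(31) − f^{(1)}(7)] = 1/12 × (-0.0236802 − 0.595930) = -0.0516342.
Partial sum through k=1: 230.675.
k=2: B_{4}/(4)! × [f^{(3)}(31) − f^{(3)}(7)] = −1/720 × (0.000788403 − 0.00257671) = 2.48377e-06.

S_2 ≈ 230.675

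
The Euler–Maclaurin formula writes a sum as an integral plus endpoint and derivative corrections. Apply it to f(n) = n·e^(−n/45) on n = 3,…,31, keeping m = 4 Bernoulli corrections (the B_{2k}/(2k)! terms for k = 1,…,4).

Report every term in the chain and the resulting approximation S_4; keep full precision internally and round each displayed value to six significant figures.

∫_3^31 x·e^(−x/45) dx evaluates to 303.398.
Endpoint term: (f(3) + f(31))/2 = (2.80652 + 15.5661)/2 = 9.18633.
So far: 312.584.
Order-1 term: 1/12 · (0.156219 − 0.873140) = -0.0597434.
Running total after k=1: 312.524.
Order-2 term: −1/720 · (0.000573080 − 0.00135514) = 1.08619e-06.
Running total after k=2: 312.524.
Order-3 term: 1/30240 · (5.27908e-07 − 1.12548e-06) = -1.97609e-11.
Running total after k=3: 312.524.
Order-4 term: −1/1209600 · (3.81637e-10 − 7.81113e-10) = 3.30255e-16.

S_4 ≈ 312.524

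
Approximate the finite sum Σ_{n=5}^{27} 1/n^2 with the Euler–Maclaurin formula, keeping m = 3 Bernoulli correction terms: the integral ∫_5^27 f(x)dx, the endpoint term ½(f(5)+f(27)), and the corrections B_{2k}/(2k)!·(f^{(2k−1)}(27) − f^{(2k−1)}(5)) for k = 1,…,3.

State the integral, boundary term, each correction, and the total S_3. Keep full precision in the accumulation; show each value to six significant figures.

S_3 ≈ 0.184963

∫_5^27 1/x^2 dx evaluates to 0.162963.
Endpoint term: (f(5) + f(27))/2 = (0.0400000 + 0.00137174)/2 = 0.0206859.
Integral + boundary = 0.183649.
Order-1 term: 1/12 · (-0.000101611 − (-0.0160000)) = 0.00132487.
Running total after k=1: 0.184974.
Order-2 term: −1/720 · (-1.67260e-06 − (-0.00768000)) = -1.06643e-05.
Running total after k=2: 0.184963.
Order-3 term: 1/30240 · (-6.88313e-08 − (-0.00921600)) = 3.04760e-07.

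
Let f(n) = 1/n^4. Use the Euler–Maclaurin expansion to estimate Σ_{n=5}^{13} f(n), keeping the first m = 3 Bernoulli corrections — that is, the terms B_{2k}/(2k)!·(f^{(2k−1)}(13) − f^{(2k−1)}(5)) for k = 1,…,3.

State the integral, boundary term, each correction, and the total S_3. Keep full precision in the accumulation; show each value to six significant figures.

S_3 ≈ 0.00343620

The integral term ∫_5^13 1/x^4 dx = 0.00251494.
½[f(5) + f(13)] = ½[0.00160000 + 3.50128e-05] = 0.000817506.
Integral + boundary = 0.00333245.
k=1: B_{2}/(2)! × [f^{(1)}(13) − f^{(1)}(5)] = 1/12 × (-1.07732e-05 − (-0.00128000)) = 0.000105769.
Partial sum through k=1: 0.00343822.
k=2: B_{4}/(4)! × [f^{(3)}(13) − f^{(3)}(5)] = −1/720 × (-1.91240e-06 − (-0.00153600)) = -2.13068e-06.
Partial sum through k=2: 0.00343609.
k=3: B_{6}/(6)! × [f^{(5)}(13) − f^{(5)}(5)] = 1/30240 × (-6.33693e-07 − (-0.00344064)) = 1.13757e-07.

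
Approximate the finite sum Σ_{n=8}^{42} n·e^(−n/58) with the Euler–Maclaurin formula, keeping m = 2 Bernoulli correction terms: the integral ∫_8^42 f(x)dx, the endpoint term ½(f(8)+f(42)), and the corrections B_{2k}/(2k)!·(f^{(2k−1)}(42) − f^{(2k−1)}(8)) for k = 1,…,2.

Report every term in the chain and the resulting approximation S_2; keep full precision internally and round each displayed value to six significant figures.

∫_8^42 x·e^(−x/58) dx evaluates to 523.291.
½[f(8) + f(42)] = ½[6.96927 + 20.3592] = 13.6642.
Integral + boundary = 536.955.
Correction k=1: B_{2}/2! · (f^{(1)}(42) − f^{(1)}(8)) = 1/12 · (0.133722 − 0.750999) = -0.0514397.
Partial sum through k=1: 536.903.
Correction k=2: B_{4}/4! · (f^{(3)}(42) − f^{(3)}(8)) = −1/720 · (0.000327945 − 0.000741176) = 5.73932e-07.

S_2 ≈ 536.903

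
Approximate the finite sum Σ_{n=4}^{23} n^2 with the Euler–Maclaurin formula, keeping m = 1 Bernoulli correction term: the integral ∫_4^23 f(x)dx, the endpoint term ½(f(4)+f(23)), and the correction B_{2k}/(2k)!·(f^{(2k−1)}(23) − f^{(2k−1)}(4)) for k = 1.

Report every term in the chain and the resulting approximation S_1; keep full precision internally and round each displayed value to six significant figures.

S_1 ≈ 4310.00

The integral term ∫_4^23 x^2 dx = 4034.33.
Endpoint term: (f(4) + f(23))/2 = (16.0000 + 529.000)/2 = 272.500.
So far: 4306.83.
Correction k=1: B_{2}/2! · (f^{(1)}(23) − f^{(1)}(4)) = 1/12 · (46.0000 − 8.00000) = 3.16667.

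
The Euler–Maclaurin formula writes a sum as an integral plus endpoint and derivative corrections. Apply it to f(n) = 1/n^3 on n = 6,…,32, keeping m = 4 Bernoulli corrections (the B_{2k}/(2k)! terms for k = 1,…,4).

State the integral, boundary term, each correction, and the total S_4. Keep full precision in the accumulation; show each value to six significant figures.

∫_6^32 1/x^3 dx evaluates to 0.0134006.
Endpoint term: (f(6) + f(32))/2 = (0.00462963 + 3.05176e-05)/2 = 0.00233007.
Running total after boundary: 0.0157307.
Order-1 term: 1/12 · (-2.86102e-06 − (-0.00231481)) = 0.000192663.
Running total after k=1: 0.0159233.
Order-2 term: −1/720 · (-5.58794e-08 − (-0.00128601)) = -1.78604e-06.
Running total after k=2: 0.0159216.
Order-3 term: 1/30240 · (-2.29193e-09 − (-0.00150034)) = 4.96144e-08.
Running total after k=3: 0.0159216.
Order-4 term: −1/1209600 · (-1.61151e-10 − (-0.00300069)) = -2.48073e-09.

S_4 ≈ 0.0159216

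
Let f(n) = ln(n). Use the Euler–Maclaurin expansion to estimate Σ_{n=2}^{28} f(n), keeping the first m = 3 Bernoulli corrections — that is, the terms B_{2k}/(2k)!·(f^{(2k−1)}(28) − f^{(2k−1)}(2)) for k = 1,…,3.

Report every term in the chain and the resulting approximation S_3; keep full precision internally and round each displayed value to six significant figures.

S_3 ≈ 67.8897

∫_2^28 ln(x) dx evaluates to 65.9154.
Endpoint term: (f(2) + f(28))/2 = (0.693147 + 3.33220)/2 = 2.01268.
Running total after boundary: 67.9281.
Correction k=1: B_{2}/2! · (f^{(1)}(28) − f^{(1)}(2)) = 1/12 · (0.0357143 − 0.500000) = -0.0386905.
Running total after k=1: 67.8894.
Correction k=2: B_{4}/4! · (f^{(3)}(28) − f^{(3)}(2)) = −1/720 · (9.11079e-05 − 0.250000) = 0.000347096.
Running total after k=2: 67.8898.
Correction k=3: B_{6}/6! · (f^{(5)}(28) − f^{(5)}(2)) = 1/30240 · (1.39451e-06 − 0.750000) = -2.48015e-05.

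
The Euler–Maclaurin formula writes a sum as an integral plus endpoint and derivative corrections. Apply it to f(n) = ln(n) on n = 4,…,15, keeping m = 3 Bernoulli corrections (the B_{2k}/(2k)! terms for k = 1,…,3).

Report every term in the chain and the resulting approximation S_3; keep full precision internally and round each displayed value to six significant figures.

S_3 ≈ 26.1075

The integral term ∫_4^15 ln(x) dx = 24.0756.
Boundary: ½(f(4) + f(15)) = ½(1.38629 + 2.70805) = 2.04717.
Running total after boundary: 26.1227.
Correction k=1: B_{2}/2! · (f^{(1)}(15) − f^{(1)}(4)) = 1/12 · (0.0666667 − 0.250000) = -0.0152778.
Running total after k=1: 26.1075.
Correction k=2: B_{4}/4! · (f^{(3)}(15) − f^{(3)}(4)) = −1/720 · (0.000592593 − 0.0312500) = 4.25797e-05.
Running total after k=2: 26.1075.
Correction k=3: B_{6}/6! · (f^{(5)}(15) − f^{(5)}(4)) = 1/30240 · (3.16049e-05 − 0.0234375) = -7.74004e-07.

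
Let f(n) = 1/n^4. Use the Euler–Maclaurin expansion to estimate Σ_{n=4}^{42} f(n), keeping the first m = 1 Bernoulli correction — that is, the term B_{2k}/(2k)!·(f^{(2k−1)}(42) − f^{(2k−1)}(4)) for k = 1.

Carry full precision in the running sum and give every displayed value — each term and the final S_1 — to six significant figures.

S_1 ≈ 0.00748264

∫_4^42 1/x^4 dx evaluates to 0.00520383.
Boundary: ½(f(4) + f(42)) = ½(0.00390625 + 3.21368e-07) = 0.00195329.
Integral + boundary = 0.00715712.
k=1: B_{2}/(2)! × [f^{(1)}(42) − f^{(1)}(4)] = 1/12 × (-3.06065e-08 − (-0.00390625)) = 0.000325518.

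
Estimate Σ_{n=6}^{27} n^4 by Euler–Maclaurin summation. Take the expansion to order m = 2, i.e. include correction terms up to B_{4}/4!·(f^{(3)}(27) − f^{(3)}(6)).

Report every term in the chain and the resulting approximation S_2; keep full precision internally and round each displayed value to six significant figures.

S_2 ≈ 3.14108e+06

Integral: ∫_6^27 x^4 dx = 2.86823e+06.
Endpoint term: (f(6) + f(27))/2 = (1296.00 + 531441)/2 = 266368.
Integral + boundary = 3.13459e+06.
Correction k=1: B_{2}/2! · (f^{(1)}(27) − f^{(1)}(6)) = 1/12 · (78732.0 − 864.000) = 6489.00.
Running total after k=1: 3.14108e+06.
Correction k=2: B_{4}/4! · (f^{(3)}(27) − f^{(3)}(6)) = −1/720 · (648.000 − 144.000) = -0.700000.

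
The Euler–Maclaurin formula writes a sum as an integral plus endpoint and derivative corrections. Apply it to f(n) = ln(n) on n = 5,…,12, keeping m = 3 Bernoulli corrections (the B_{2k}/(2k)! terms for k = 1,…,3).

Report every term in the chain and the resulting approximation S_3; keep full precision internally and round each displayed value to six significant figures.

The integral term ∫_5^12 ln(x) dx = 14.7717.
Boundary: ½(f(5) + f(12)) = ½(1.60944 + 2.48491) = 2.04717.
Integral + boundary = 16.8189.
Order-1 term: 1/12 · (0.0833333 − 0.200000) = -0.00972222.
Partial sum through k=1: 16.8091.
Order-2 term: −1/720 · (0.00115741 − 0.0160000) = 2.06147e-05.
Partial sum through k=2: 16.8092.
Order-3 term: 1/30240 · (9.64506e-05 − 0.00768000) = -2.50779e-07.

S_3 ≈ 16.8092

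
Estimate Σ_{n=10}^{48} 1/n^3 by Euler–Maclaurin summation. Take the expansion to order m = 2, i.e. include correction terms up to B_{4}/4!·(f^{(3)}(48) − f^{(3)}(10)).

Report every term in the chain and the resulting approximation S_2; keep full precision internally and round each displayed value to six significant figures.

Integral: ∫_10^48 1/x^3 dx = 0.00478299.
½[f(10) + f(48)] = ½[0.00100000 + 9.04225e-06] = 0.000504521.
Integral + boundary = 0.00528751.
Order-1 term: 1/12 · (-5.65140e-07 − (-0.000300000)) = 2.49529e-05.
Partial sum through k=1: 0.00531246.
Order-2 term: −1/720 · (-4.90573e-09 − (-6.00000e-05)) = -8.33265e-08.

S_2 ≈ 0.00531238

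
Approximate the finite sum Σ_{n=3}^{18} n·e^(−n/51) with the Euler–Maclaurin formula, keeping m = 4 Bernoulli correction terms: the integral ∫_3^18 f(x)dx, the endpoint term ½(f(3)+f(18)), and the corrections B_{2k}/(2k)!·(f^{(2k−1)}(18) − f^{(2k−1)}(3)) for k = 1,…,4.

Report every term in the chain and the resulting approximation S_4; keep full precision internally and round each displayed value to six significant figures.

The integral term ∫_3^18 x·e^(−x/51) dx = 124.158.
Endpoint term: (f(3) + f(18))/2 = (2.82862 + 12.6471)/2 = 7.73788.
Integral + boundary = 131.896.
Correction k=1: B_{2}/2! · (f^{(1)}(18) − f^{(1)}(3)) = 1/12 · (0.454636 − 0.887410) = -0.0360645.
Partial sum through k=1: 131.860.
Correction k=2: B_{4}/4! · (f^{(3)}(18) − f^{(3)}(3)) = −1/720 · (0.000715061 − 0.00106619) = 4.87678e-07.
Partial sum through k=2: 131.860.
Correction k=3: B_{6}/6! · (f^{(5)}(18) − f^{(5)}(3)) = 1/30240 · (4.82633e-07 − 6.88657e-07) = -6.81296e-12.
Partial sum through k=3: 131.860.
Correction k=4: B_{8}/8! · (f^{(7)}(18) − f^{(7)}(3)) = −1/1209600 · (2.65417e-10 − 3.71933e-10) = 8.80596e-17.

S_4 ≈ 131.860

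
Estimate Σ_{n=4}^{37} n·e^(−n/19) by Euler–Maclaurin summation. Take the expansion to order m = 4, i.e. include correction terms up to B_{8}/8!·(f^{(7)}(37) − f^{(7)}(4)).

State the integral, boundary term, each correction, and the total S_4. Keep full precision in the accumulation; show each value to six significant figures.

Integral: ∫_4^37 x·e^(−x/19) dx = 202.260.
Endpoint term: (f(4) + f(37))/2 = (3.24063 + 5.27801)/2 = 4.25932.
Running total after boundary: 206.520.
Correction k=1: B_{2}/2! · (f^{(1)}(37) − f^{(1)}(4)) = 1/12 · (-0.135141 − 0.639598) = -0.0645616.
After k=1: 206.455.
Correction k=2: B_{4}/4! · (f^{(3)}(37) − f^{(3)}(4)) = −1/720 · (0.000415947 − 0.00626015) = 8.11695e-06.
After k=2: 206.455.
Correction k=3: B_{6}/6! · (f^{(5)}(37) − f^{(5)}(4)) = 1/30240 · (3.34140e-06 − 2.97744e-05) = -8.74107e-10.
After k=3: 206.455.
Correction k=4: B_{8}/8! · (f^{(7)}(37) − f^{(7)}(4)) = −1/1209600 · (1.53202e-08 − 1.16919e-07) = 8.39935e-14.

S_4 ≈ 206.455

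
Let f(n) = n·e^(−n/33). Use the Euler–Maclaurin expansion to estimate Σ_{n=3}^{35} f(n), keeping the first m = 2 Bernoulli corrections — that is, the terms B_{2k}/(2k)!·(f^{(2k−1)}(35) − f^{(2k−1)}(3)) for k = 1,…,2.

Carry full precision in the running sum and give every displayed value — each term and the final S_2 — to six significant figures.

The integral term ∫_3^35 x·e^(−x/33) dx = 307.788.
Endpoint term: (f(3) + f(35))/2 = (2.73930 + 12.1186)/2 = 7.42895.
Running total after boundary: 315.217.
Correction k=1: B_{2}/2! · (f^{(1)}(35) − f^{(1)}(3)) = 1/12 · (-0.0209846 − 0.830092) = -0.0709230.
Partial sum through k=1: 315.146.
Correction k=2: B_{4}/4! · (f^{(3)}(35) − f^{(3)}(3)) = −1/720 · (0.000616627 − 0.00243920) = 2.53136e-06.

S_2 ≈ 315.146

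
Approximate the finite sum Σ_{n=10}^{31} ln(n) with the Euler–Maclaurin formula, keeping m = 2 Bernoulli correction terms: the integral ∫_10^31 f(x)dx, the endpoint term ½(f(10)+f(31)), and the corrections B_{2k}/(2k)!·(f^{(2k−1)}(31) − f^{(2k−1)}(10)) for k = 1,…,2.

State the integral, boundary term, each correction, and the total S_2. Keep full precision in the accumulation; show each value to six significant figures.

S_2 ≈ 65.2904

The integral term ∫_10^31 ln(x) dx = 62.4278.
Endpoint term: (f(10) + f(31))/2 = (2.30259 + 3.43399)/2 = 2.86829.
Integral + boundary = 65.2960.
k=1: B_{2}/(2)! × [f^{(1)}(31) − f^{(1)}(10)] = 1/12 × (0.0322581 − 0.100000) = -0.00564516.
After k=1: 65.2904.
k=2: B_{4}/(4)! × [f^{(3)}(31) − f^{(3)}(10)] = −1/720 × (6.71344e-05 − 0.00200000) = 2.68454e-06.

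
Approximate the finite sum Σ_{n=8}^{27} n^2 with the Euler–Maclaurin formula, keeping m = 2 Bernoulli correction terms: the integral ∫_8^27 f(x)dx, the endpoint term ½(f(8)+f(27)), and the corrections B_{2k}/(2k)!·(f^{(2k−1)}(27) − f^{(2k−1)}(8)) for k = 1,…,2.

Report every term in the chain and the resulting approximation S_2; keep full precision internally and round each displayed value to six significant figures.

∫_8^27 x^2 dx evaluates to 6390.33.
½[f(8) + f(27)] = ½[64.0000 + 729.000] = 396.500.
Integral + boundary = 6786.83.
Correction k=1: B_{2}/2! · (f^{(1)}(27) − f^{(1)}(8)) = 1/12 · (54.0000 − 16.0000) = 3.16667.
After k=1: 6790.00.
Correction k=2: B_{4}/4! · (f^{(3)}(27) − f^{(3)}(8)) = −1/720 · (0.00000 − 0.00000) = 0.00000.

S_2 ≈ 6790.00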